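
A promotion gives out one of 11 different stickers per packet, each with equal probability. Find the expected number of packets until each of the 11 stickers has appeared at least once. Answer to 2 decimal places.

33.22

Split into phases: going from k distinct to k+1 distinct takes on average 11/(11-k) packets.
E[T] = 11/11 + 11/10 + 11/9 + ... + 11/2 + 11/1 = 11·H_{11}.
H_{11} = 3.020, so E[T] = 33.219.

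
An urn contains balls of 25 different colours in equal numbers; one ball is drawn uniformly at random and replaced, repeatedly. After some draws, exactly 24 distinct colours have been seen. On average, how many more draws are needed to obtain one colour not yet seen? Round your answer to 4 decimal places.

Each draw yields a new colour with probability (25-24)/25 = 1/25, so the wait is geometric with mean 25/1.
E = 25/1 = 25.00000.

25.0000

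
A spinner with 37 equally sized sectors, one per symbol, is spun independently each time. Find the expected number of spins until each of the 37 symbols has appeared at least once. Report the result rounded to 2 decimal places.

After k distinct symbols have appeared, the next spin gives a new one with probability (37-k)/37, so the expected wait for the (k+1)-th is 37/(37-k).
E[T] = 37/37 + 37/36 + 37/35 + ... + 37/2 + 37/1 = 37·H_{37}.
H_{37} = 4.202, so E[T] = 155.459.

155.46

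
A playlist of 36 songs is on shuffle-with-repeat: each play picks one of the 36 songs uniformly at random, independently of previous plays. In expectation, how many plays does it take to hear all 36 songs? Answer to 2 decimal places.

After k distinct songs have appeared, the next play gives a new one with probability (36-k)/36, so the expected wait for the (k+1)-th is 36/(36-k).
E[T] = 36/36 + 36/35 + 36/34 + ... + 36/2 + 36/1 = 36·H_{36}.
H_{36} = 4.175, so E[T] = 150.284.

150.28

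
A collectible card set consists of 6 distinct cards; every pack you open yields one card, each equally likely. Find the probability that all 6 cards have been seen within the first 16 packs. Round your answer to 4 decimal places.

Let A_i be the event that card i is missing after 16 packs. By inclusion–exclusion on the A_i,
P(all seen) = Σ_{j=0}^{6} (-1)^j C(6,j)((6-j)/6)^16
= 1.00000 - 0.32453 + 0.02284 - 0.00031 + 0.00000 - 0.00000 + 0.00000
= 0.69800.

0.6980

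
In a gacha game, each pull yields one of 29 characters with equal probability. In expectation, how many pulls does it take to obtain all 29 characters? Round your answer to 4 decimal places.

Split into phases: going from k distinct to k+1 distinct takes on average 29/(29-k) pulls.
E[T] = 29/29 + 29/28 + 29/27 + ... + 29/2 + 29/1 = 29·H_{29}.
H_{29} = 3.96165, so E[T] = 114.88796.

114.8880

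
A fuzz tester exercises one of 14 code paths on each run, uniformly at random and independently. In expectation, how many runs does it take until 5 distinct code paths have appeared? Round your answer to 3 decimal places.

With k distinct code paths already seen, the next new one arrives after an expected 14/(14-k) runs.
Sum over k = 0,...,4: E = 14/14 + 14/13 + 14/12 + 14/11 + 14/10 = 5.9163.

5.916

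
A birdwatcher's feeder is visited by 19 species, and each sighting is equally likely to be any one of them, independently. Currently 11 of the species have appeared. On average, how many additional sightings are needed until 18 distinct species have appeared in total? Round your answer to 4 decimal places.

The wait to go from k to k+1 distinct species is geometric with mean 19/(19-k).
Sum over k = 11,...,17: E = 19/8 + 19/7 + 19/6 + ... + 19/3 + 19/2 = 32.63929.

32.6393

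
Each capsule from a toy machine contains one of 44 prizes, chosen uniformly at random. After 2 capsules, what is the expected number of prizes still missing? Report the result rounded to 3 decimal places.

42.023

For each prize, P(unseen after 2) = (43/44)^2 = 0.9551.
By linearity of expectation, E[unseen] = 44·(43/44)^2 = 42.0227.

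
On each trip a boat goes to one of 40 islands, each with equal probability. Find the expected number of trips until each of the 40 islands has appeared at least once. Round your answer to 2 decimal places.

After k distinct islands have appeared, the next trip gives a new one with probability (40-k)/40, so the expected wait for the (k+1)-th is 40/(40-k).
E[T] = 40/40 + 40/39 + 40/38 + ... + 40/2 + 40/1 = 40·H_{40}.
H_{40} = 4.279, so E[T] = 171.142.

171.14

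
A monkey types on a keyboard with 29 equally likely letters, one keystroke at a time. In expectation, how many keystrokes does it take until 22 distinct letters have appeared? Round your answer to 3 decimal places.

39.695

With k distinct letters already seen, the next new one arrives after an expected 29/(29-k) keystrokes.
Sum over k = 0,...,21: E = 29/29 + 29/28 + 29/27 + ... + 29/9 + 29/8 = 39.6951.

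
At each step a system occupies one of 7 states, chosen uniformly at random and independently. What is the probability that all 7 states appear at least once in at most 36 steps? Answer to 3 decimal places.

Let A_i be the event that state i is missing after 36 steps. By inclusion–exclusion on the A_i,
P(all seen) = Σ_{j=0}^{7} (-1)^j C(7,j)((7-j)/7)^36
= 1.0000 - 0.0272 + 0.0001 - 0.0000 + 0.0000 - 0.0000 + 0.0000 - 0.0000
= 0.9729.

0.973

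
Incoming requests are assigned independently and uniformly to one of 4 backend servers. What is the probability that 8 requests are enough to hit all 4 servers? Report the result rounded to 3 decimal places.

By inclusion–exclusion over which servers are missing,
P(all seen) = Σ_{j=0}^{4} (-1)^j C(4,j)((4-j)/4)^8
= 1.0000 - 0.4005 + 0.0234 - 0.0001 + 0.0000
= 0.6229.

0.623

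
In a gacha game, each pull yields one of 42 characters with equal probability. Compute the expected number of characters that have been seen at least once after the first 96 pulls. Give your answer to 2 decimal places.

For each character, P(seen in 96 pulls) = 1 - (41/42)^96 = 0.901.
By linearity of expectation, E[distinct seen] = 42·(1 - (41/42)^96) = 37.845.

37.85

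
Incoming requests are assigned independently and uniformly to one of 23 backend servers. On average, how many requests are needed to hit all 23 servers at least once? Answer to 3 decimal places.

Split into phases: going from k distinct to k+1 distinct takes on average 23/(23-k) requests.
E[T] = 23/23 + 23/22 + 23/21 + ... + 23/2 + 23/1 = 23·H_{23}.
H_{23} = 3.7343, so E[T] = 85.8887.

85.889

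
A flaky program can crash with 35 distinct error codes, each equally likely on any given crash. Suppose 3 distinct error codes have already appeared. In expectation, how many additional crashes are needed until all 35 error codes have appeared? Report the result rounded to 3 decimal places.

142.047

The wait to go from k to k+1 distinct error codes is geometric with mean 35/(35-k).
Sum over k = 3,...,34: E = 35/32 + 35/31 + 35/30 + ... + 35/2 + 35/1 = 142.0473.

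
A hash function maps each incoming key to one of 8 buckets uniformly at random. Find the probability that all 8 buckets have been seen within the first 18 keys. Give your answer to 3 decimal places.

Let A_i be the event that bucket i is missing after 18 keys. By inclusion–exclusion on the A_i,
P(all seen) = Σ_{j=0}^{8} (-1)^j C(8,j)((8-j)/8)^18
= 1.0000 - 0.7232 + 0.1579 - 0.0119 + 0.0003 - 0.0000 + 0.0000 - 0.0000 + 0.0000
= 0.4231.

0.423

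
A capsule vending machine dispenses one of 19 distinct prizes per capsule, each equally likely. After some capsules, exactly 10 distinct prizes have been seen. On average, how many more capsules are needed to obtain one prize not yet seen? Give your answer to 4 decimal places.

2.1111

Each capsule yields a new prize with probability (19-10)/19 = 9/19, so the wait is geometric with mean 19/9.
E = 19/9 = 2.11111.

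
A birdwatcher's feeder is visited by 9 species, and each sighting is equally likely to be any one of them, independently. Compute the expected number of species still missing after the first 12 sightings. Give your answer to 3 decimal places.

For each species, P(unseen after 12) = (8/9)^12 = 0.2433.
By linearity of expectation, E[unseen] = 9·(8/9)^12 = 2.1898.

2.190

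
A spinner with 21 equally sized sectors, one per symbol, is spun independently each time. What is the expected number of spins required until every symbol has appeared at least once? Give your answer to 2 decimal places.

76.55

Split into phases: going from k distinct to k+1 distinct takes on average 21/(21-k) spins.
E[T] = 21/21 + 21/20 + 21/19 + ... + 21/2 + 21/1 = 21·H_{21}.
H_{21} = 3.645, so E[T] = 76.553.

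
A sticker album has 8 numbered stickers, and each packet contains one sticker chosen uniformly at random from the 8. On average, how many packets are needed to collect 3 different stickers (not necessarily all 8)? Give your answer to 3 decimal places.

Going from k to k+1 distinct takes a geometric number of packets with mean 8/(8-k).
Sum over k = 0,...,2: E = 8/8 + 8/7 + 8/6 = 3.4762.

3.476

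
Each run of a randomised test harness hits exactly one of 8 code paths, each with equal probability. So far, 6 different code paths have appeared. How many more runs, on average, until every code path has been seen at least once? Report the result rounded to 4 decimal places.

From k distinct to k+1 distinct takes on average 8/(8-k) runs.
Sum over k = 6,...,7: E = 8/2 + 8/1 = 12.00000.

12.0000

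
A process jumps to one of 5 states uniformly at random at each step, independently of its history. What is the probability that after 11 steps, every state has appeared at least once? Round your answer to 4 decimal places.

Let A_i be the event that state i is missing after 11 steps. By inclusion–exclusion on the A_i,
P(all seen) = Σ_{j=0}^{5} (-1)^j C(5,j)((5-j)/5)^11
= 1.00000 - 0.42950 + 0.03628 - 0.00042 + 0.00000 - 0.00000
= 0.60636.

0.6064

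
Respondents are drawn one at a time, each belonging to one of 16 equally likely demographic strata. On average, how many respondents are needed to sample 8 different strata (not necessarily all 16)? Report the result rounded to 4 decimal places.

With k distinct strata already seen, the next new one arrives after an expected 16/(16-k) respondents.
Sum over k = 0,...,7: E = 16/16 + 16/15 + 16/14 + ... + 16/10 + 16/9 = 10.60595.

10.6059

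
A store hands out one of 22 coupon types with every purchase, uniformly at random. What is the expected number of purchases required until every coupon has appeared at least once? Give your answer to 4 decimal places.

81.1979

After k distinct coupons have appeared, the next purchase gives a new one with probability (22-k)/22, so the expected wait for the (k+1)-th is 22/(22-k).
E[T] = 22/22 + 22/21 + 22/20 + ... + 22/2 + 22/1 = 22·H_{22}.
H_{22} = 3.69081, so E[T] = 81.19789.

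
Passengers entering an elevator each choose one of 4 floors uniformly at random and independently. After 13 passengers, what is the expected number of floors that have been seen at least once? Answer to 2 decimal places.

3.90

For each floor, P(seen in 13 passengers) = 1 - (3/4)^13 = 0.976.
By linearity of expectation, E[distinct seen] = 4·(1 - (3/4)^13) = 3.905.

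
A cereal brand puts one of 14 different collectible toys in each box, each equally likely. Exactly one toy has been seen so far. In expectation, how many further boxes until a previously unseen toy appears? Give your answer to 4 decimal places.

1.0769

Each box yields a new toy with probability (14-1)/14 = 13/14, so the wait is geometric with mean 14/13.
E = 14/13 = 1.07692.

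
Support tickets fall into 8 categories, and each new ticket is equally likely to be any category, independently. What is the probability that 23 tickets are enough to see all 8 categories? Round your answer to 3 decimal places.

By inclusion–exclusion over which categories are missing,
P(all seen) = Σ_{j=0}^{8} (-1)^j C(8,j)((8-j)/8)^23
= 1.0000 - 0.3709 + 0.0375 - 0.0011 + 0.0000 - 0.0000 + 0.0000 - 0.0000 + 0.0000
= 0.6654.

0.665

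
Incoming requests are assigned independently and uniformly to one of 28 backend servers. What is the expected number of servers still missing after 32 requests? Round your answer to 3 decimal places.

For each server, P(unseen after 32) = (27/28)^32 = 0.3123.
By linearity of expectation, E[unseen] = 28·(27/28)^32 = 8.7446.

8.745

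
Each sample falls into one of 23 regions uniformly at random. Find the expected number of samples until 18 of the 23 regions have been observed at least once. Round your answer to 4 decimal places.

Going from k to k+1 distinct takes a geometric number of samples with mean 23/(23-k).
Sum over k = 0,...,17: E = 23/23 + 23/22 + 23/21 + ... + 23/7 + 23/6 = 33.37204.

33.3720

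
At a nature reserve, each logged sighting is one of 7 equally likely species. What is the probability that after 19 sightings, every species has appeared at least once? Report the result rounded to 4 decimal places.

0.6601

Let A_i be the event that species i is missing after 19 sightings. By inclusion–exclusion on the A_i,
P(all seen) = Σ_{j=0}^{7} (-1)^j C(7,j)((7-j)/7)^19
= 1.00000 - 0.37420 + 0.03514 - 0.00084 + 0.00000 - 0.00000 + 0.00000 - 0.00000
= 0.66009.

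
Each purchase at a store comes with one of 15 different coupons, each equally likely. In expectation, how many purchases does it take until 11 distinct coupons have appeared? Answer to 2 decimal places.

With k distinct coupons already seen, the next new one arrives after an expected 15/(15-k) purchases.
Sum over k = 0,...,10: E = 15/15 + 15/14 + 15/13 + ... + 15/6 + 15/5 = 18.523.

18.52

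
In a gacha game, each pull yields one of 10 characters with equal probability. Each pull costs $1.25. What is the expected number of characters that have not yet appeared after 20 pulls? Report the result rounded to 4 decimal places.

1.2158

For each character, P(unseen after 20) = (9/10)^20 = 0.12158.
By linearity of expectation, E[unseen] = 10·(9/10)^20 = 1.21577.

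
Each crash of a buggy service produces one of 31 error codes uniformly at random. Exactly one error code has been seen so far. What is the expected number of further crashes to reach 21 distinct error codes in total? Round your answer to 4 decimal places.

The wait to go from k to k+1 distinct error codes is geometric with mean 31/(31-k).
Sum over k = 1,...,20: E = 31/30 + 31/29 + 31/28 + ... + 31/12 + 31/11 = 33.04659.

33.0466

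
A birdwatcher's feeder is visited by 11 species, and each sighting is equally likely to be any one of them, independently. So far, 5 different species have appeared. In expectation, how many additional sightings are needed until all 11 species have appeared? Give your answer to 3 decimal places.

The wait to go from k to k+1 distinct species is geometric with mean 11/(11-k).
Sum over k = 5,...,10: E = 11/6 + 11/5 + 11/4 + 11/3 + 11/2 + 11/1 = 26.9500.

26.950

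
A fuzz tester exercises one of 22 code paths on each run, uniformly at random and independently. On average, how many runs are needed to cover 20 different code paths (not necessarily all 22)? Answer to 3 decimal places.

48.198

Going from k to k+1 distinct takes a geometric number of runs with mean 22/(22-k).
Sum over k = 0,...,19: E = 22/22 + 22/21 + 22/20 + ... + 22/4 + 22/3 = 48.1979.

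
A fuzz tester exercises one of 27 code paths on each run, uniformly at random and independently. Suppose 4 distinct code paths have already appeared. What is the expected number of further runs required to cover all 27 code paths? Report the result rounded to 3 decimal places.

100.826

With k distinct code paths already seen, the next new one takes an expected 27/(27-k) runs.
Sum over k = 4,...,26: E = 27/23 + 27/22 + 27/21 + ... + 27/2 + 27/1 = 100.8259.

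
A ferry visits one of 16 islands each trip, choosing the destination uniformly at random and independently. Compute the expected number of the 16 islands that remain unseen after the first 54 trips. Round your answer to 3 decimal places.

0.490

For each island, P(unseen after 54) = (15/16)^54 = 0.0307.
By linearity of expectation, E[unseen] = 16·(15/16)^54 = 0.4904.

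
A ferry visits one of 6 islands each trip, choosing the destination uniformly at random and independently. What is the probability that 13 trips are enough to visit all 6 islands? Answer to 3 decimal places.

0.514

Let A_i be the event that island i is missing after 13 trips. By inclusion–exclusion on the A_i,
P(all seen) = Σ_{j=0}^{6} (-1)^j C(6,j)((6-j)/6)^13
= 1.0000 - 0.5608 + 0.0771 - 0.0024 + 0.0000 - 0.0000 + 0.0000
= 0.5139.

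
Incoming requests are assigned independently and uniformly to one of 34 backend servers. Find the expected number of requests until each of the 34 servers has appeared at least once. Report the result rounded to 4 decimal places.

140.0191

The wait to go from k to k+1 distinct servers is geometric with mean 34/(34-k).
E[T] = 34/34 + 34/33 + 34/32 + ... + 34/2 + 34/1 = 34·H_{34}.
H_{34} = 4.11821, so E[T] = 140.01914.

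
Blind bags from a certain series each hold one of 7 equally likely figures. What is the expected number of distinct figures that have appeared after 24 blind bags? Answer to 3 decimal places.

For each figure, P(seen in 24 blind bags) = 1 - (6/7)^24 = 0.9753.
By linearity of expectation, E[distinct seen] = 7·(1 - (6/7)^24) = 6.8269.

6.827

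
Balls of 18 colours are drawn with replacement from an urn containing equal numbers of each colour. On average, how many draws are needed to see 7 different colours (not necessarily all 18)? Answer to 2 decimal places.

8.55

Going from k to k+1 distinct takes a geometric number of draws with mean 18/(18-k).
Sum over k = 0,...,6: E = 18/18 + 18/17 + 18/16 + ... + 18/13 + 18/12 = 8.554.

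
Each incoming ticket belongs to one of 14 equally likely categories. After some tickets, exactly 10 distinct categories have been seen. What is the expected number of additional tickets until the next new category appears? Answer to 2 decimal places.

Each ticket yields a new category with probability (14-10)/14 = 4/14, so the wait is geometric with mean 14/4.
E = 14/4 = 3.500.

3.50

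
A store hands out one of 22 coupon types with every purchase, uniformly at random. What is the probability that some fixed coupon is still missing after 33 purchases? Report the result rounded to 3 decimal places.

Each purchase misses the fixed coupon with probability (22-1)/22 = 21/22, independently.
P(still missing after 33) = (21/22)^33 = 0.2154.

0.215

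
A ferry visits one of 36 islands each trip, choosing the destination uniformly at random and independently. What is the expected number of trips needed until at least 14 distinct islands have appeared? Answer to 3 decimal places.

With k distinct islands already seen, the next new one arrives after an expected 36/(36-k) trips.
Sum over k = 0,...,13: E = 36/36 + 36/35 + 36/34 + ... + 36/24 + 36/23 = 17.4149.

17.415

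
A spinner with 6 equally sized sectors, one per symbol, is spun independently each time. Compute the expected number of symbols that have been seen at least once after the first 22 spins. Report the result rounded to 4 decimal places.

For each symbol, P(seen in 22 spins) = 1 - (5/6)^22 = 0.98189.
By linearity of expectation, E[distinct seen] = 6·(1 - (5/6)^22) = 5.89132.

5.8913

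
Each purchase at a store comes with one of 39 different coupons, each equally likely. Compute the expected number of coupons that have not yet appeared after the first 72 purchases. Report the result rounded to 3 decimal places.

6.009

For each coupon, P(unseen after 72) = (38/39)^72 = 0.1541.
By linearity of expectation, E[unseen] = 39·(38/39)^72 = 6.0094.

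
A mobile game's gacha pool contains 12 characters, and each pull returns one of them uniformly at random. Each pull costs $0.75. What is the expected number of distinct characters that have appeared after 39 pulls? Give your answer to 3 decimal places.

For each character, P(seen in 39 pulls) = 1 - (11/12)^39 = 0.9664.
By linearity of expectation, E[distinct seen] = 12·(1 - (11/12)^39) = 11.5969.

11.597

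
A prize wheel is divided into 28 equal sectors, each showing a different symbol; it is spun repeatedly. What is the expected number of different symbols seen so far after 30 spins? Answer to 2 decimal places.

18.60

For each symbol, P(seen in 30 spins) = 1 - (27/28)^30 = 0.664.
By linearity of expectation, E[distinct seen] = 28·(1 - (27/28)^30) = 18.596.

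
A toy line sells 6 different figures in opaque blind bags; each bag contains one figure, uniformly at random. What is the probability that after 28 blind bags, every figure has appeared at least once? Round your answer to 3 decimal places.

0.964

By inclusion–exclusion over which figures are missing,
P(all seen) = Σ_{j=0}^{6} (-1)^j C(6,j)((6-j)/6)^28
= 1.0000 - 0.0364 + 0.0002 - 0.0000 + 0.0000 - 0.0000 + 0.0000
= 0.9638.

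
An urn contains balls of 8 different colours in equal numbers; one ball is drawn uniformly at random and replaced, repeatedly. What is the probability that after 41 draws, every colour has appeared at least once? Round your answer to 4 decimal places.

Let A_i be the event that colour i is missing after 41 draws. By inclusion–exclusion on the A_i,
P(all seen) = Σ_{j=0}^{8} (-1)^j C(8,j)((8-j)/8)^41
= 1.00000 - 0.03353 + 0.00021 - 0.00000 + 0.00000 - 0.00000 + 0.00000 - 0.00000 + 0.00000
= 0.96668.

0.9667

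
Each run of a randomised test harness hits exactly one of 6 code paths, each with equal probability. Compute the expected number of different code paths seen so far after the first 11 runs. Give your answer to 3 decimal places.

For each code path, P(seen in 11 runs) = 1 - (5/6)^11 = 0.8654.
By linearity of expectation, E[distinct seen] = 6·(1 - (5/6)^11) = 5.1925.

5.192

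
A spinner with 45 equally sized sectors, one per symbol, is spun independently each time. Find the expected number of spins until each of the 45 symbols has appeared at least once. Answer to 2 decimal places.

197.77

The wait to go from k to k+1 distinct symbols is geometric with mean 45/(45-k).
E[T] = 45/45 + 45/44 + 45/43 + ... + 45/2 + 45/1 = 45·H_{45}.
H_{45} = 4.395, so E[T] = 197.773.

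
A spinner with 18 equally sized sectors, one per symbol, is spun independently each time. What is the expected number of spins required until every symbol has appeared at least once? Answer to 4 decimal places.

62.9119

The wait to go from k to k+1 distinct symbols is geometric with mean 18/(18-k).
E[T] = 18/18 + 18/17 + 18/16 + ... + 18/2 + 18/1 = 18·H_{18}.
H_{18} = 3.49511, so E[T] = 62.91195.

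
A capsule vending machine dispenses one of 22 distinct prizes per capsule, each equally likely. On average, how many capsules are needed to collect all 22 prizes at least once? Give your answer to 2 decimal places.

Split into phases: going from k distinct to k+1 distinct takes on average 22/(22-k) capsules.
E[T] = 22/22 + 22/21 + 22/20 + ... + 22/2 + 22/1 = 22·H_{22}.
H_{22} = 3.691, so E[T] = 81.198.

81.20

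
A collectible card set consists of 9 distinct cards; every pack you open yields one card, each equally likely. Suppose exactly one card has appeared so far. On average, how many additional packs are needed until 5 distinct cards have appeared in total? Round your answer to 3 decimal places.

5.711

The wait to go from k to k+1 distinct cards is geometric with mean 9/(9-k).
Sum over k = 1,...,4: E = 9/8 + 9/7 + 9/6 + 9/5 = 5.7107.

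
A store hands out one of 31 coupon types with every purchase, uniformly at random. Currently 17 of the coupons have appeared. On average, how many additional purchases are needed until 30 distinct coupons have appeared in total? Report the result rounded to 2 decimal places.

With k distinct coupons already seen, the next new one takes an expected 31/(31-k) purchases.
Sum over k = 17,...,29: E = 31/14 + 31/13 + 31/12 + ... + 31/3 + 31/2 = 69.798.

69.80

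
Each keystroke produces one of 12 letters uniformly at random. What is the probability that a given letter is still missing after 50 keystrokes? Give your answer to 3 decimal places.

0.013

On each keystroke the fixed letter fails to appear with probability 11/12.
P(still missing after 50) = (11/12)^50 = 0.0129.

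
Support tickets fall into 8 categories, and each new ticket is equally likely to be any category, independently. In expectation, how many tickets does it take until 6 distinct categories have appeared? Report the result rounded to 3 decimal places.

Going from k to k+1 distinct takes a geometric number of tickets with mean 8/(8-k).
Sum over k = 0,...,5: E = 8/8 + 8/7 + 8/6 + 8/5 + 8/4 + 8/3 = 9.7429.

9.743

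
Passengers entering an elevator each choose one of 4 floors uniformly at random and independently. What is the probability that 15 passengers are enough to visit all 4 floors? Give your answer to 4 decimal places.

0.9467

Let A_i be the event that floor i is missing after 15 passengers. By inclusion–exclusion on the A_i,
P(all seen) = Σ_{j=0}^{4} (-1)^j C(4,j)((4-j)/4)^15
= 1.00000 - 0.05345 + 0.00018 - 0.00000 + 0.00000
= 0.94673.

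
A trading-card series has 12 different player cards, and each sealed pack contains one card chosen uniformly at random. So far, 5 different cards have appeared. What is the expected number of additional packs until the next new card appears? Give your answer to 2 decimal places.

1.71

The number of packs until the next new card is geometric with success probability 7/12, so its mean is 12/7.
E = 12/7 = 1.714.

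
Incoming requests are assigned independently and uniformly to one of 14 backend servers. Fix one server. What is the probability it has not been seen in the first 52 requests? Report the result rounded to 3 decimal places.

0.021

Each request misses the fixed server with probability (14-1)/14 = 13/14, independently.
P(still missing after 52) = (13/14)^52 = 0.0212.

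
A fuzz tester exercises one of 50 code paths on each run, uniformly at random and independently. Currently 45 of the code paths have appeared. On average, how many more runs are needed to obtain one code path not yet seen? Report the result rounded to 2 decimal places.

Each run yields a new code path with probability (50-45)/50 = 5/50, so the wait is geometric with mean 50/5.
E = 50/5 = 10.000.

10.00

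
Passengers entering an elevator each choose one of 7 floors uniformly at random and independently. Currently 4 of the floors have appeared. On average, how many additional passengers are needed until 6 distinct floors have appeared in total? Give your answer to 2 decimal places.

5.83

From k distinct to k+1 distinct takes on average 7/(7-k) passengers.
Sum over k = 4,...,5: E = 7/3 + 7/2 = 5.833.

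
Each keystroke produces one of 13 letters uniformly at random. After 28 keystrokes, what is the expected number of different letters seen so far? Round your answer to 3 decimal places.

11.618

For each letter, P(seen in 28 keystrokes) = 1 - (12/13)^28 = 0.8937.
By linearity of expectation, E[distinct seen] = 13·(1 - (12/13)^28) = 11.6177.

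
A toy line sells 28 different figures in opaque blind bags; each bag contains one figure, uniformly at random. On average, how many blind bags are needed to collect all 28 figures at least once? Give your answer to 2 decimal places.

Split into phases: going from k distinct to k+1 distinct takes on average 28/(28-k) blind bags.
E[T] = 28/28 + 28/27 + 28/26 + ... + 28/2 + 28/1 = 28·H_{28}.
H_{28} = 3.927, so E[T] = 109.961.

109.96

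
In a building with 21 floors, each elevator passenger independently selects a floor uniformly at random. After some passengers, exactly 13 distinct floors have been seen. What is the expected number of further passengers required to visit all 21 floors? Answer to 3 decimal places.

57.075

From k distinct to k+1 distinct takes on average 21/(21-k) passengers.
Sum over k = 13,...,20: E = 21/8 + 21/7 + 21/6 + ... + 21/2 + 21/1 = 57.0750.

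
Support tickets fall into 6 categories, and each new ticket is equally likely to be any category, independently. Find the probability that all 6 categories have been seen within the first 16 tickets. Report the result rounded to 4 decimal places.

By inclusion–exclusion over which categories are missing,
P(all seen) = Σ_{j=0}^{6} (-1)^j C(6,j)((6-j)/6)^16
= 1.00000 - 0.32453 + 0.02284 - 0.00031 + 0.00000 - 0.00000 + 0.00000
= 0.69800.

0.6980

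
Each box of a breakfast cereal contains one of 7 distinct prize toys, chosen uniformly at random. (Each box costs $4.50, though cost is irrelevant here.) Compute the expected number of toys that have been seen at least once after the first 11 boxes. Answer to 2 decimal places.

For each toy, P(seen in 11 boxes) = 1 - (6/7)^11 = 0.817.
By linearity of expectation, E[distinct seen] = 7·(1 - (6/7)^11) = 5.716.

5.72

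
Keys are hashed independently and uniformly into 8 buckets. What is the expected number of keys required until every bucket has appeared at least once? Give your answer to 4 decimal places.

21.7429

After k distinct buckets have appeared, the next key gives a new one with probability (8-k)/8, so the expected wait for the (k+1)-th is 8/(8-k).
E[T] = 8/8 + 8/7 + 8/6 + ... + 8/2 + 8/1 = 8·H_{8}.
H_{8} = 2.71786, so E[T] = 21.74286.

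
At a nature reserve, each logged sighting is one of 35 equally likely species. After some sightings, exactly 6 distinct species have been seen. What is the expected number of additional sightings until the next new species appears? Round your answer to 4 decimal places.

1.2069

Each sighting yields a new species with probability (35-6)/35 = 29/35, so the wait is geometric with mean 35/29.
E = 35/29 = 1.20690.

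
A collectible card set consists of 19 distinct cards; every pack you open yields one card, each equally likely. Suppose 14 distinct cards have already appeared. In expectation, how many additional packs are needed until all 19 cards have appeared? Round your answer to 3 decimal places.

43.383

From k distinct to k+1 distinct takes on average 19/(19-k) packs.
Sum over k = 14,...,18: E = 19/5 + 19/4 + 19/3 + 19/2 + 19/1 = 43.3833.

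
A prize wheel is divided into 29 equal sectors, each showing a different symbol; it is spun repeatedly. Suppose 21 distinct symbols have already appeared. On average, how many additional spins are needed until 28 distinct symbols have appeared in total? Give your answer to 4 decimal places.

From k distinct to k+1 distinct takes on average 29/(29-k) spins.
Sum over k = 21,...,27: E = 29/8 + 29/7 + 29/6 + ... + 29/3 + 29/2 = 49.81786.

49.8179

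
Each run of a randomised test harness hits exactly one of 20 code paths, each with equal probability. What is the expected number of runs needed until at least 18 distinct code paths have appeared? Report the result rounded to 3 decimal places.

41.955

Going from k to k+1 distinct takes a geometric number of runs with mean 20/(20-k).
Sum over k = 0,...,17: E = 20/20 + 20/19 + 20/18 + ... + 20/4 + 20/3 = 41.9548.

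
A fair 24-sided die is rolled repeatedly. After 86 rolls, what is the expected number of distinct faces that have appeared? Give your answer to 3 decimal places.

23.382

For each face, P(seen in 86 rolls) = 1 - (23/24)^86 = 0.9743.
By linearity of expectation, E[distinct seen] = 24·(1 - (23/24)^86) = 23.3825.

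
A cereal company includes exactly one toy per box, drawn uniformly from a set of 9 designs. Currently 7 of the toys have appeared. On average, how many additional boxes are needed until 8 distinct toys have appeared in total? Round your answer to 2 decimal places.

The wait to go from k to k+1 distinct toys is geometric with mean 9/(9-k).
Only the k = 7 term is needed: E = 9/2 = 4.500.

4.50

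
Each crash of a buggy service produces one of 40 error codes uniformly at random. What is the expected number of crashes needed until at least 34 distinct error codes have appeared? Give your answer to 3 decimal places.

With k distinct error codes already seen, the next new one arrives after an expected 40/(40-k) crashes.
Sum over k = 0,...,33: E = 40/40 + 40/39 + 40/38 + ... + 40/8 + 40/7 = 73.1417.

73.142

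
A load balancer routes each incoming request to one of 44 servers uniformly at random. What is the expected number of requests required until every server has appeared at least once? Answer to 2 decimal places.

The wait to go from k to k+1 distinct servers is geometric with mean 44/(44-k).
E[T] = 44/44 + 44/43 + 44/42 + ... + 44/2 + 44/1 = 44·H_{44}.
H_{44} = 4.373, so E[T] = 192.400.

192.40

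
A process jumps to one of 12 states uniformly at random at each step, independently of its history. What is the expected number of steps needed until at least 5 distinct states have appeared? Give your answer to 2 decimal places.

6.12

Going from k to k+1 distinct takes a geometric number of steps with mean 12/(12-k).
Sum over k = 0,...,4: E = 12/12 + 12/11 + 12/10 + 12/9 + 12/8 = 6.124.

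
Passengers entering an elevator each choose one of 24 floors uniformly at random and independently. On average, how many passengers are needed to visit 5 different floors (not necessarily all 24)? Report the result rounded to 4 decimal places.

5.4772

With k distinct floors already seen, the next new one arrives after an expected 24/(24-k) passengers.
Sum over k = 0,...,4: E = 24/24 + 24/23 + 24/22 + 24/21 + 24/20 = 5.47724.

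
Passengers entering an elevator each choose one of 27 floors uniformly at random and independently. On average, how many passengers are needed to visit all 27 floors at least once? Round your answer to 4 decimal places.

105.0693

The wait to go from k to k+1 distinct floors is geometric with mean 27/(27-k).
E[T] = 27/27 + 27/26 + 27/25 + ... + 27/2 + 27/1 = 27·H_{27}.
H_{27} = 3.89146, so E[T] = 105.06933.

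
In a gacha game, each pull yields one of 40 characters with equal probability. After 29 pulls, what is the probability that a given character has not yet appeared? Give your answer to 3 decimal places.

On each pull the fixed character fails to appear with probability 39/40.
P(still missing after 29) = (39/40)^29 = 0.4799.

0.480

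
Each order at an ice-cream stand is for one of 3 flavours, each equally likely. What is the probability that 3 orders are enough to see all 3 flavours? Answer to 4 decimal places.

Let A_i be the event that flavour i is missing after 3 orders. By inclusion–exclusion on the A_i,
P(all seen) = Σ_{j=0}^{3} (-1)^j C(3,j)((3-j)/3)^3
= 1.00000 - 0.88889 + 0.11111 - 0.00000
= 0.22222.

0.2222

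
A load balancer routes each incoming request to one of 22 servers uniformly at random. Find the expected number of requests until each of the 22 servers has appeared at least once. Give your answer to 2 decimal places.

After k distinct servers have appeared, the next request gives a new one with probability (22-k)/22, so the expected wait for the (k+1)-th is 22/(22-k).
E[T] = 22/22 + 22/21 + 22/20 + ... + 22/2 + 22/1 = 22·H_{22}.
H_{22} = 3.691, so E[T] = 81.198.

81.20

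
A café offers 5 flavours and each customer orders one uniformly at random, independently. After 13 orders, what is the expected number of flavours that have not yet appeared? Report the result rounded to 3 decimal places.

0.275

For each flavour, P(unseen after 13) = (4/5)^13 = 0.0550.
By linearity of expectation, E[unseen] = 5·(4/5)^13 = 0.2749.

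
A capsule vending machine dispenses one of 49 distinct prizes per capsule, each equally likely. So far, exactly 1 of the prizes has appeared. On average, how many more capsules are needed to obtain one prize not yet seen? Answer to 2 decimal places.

1.02

Each capsule yields a new prize with probability (49-1)/49 = 48/49, so the wait is geometric with mean 49/48.
E = 49/48 = 1.021.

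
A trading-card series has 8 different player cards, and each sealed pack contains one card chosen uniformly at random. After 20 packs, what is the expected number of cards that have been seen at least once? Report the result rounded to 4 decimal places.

7.4463

For each card, P(seen in 20 packs) = 1 - (7/8)^20 = 0.93079.
By linearity of expectation, E[distinct seen] = 8·(1 - (7/8)^20) = 7.44633.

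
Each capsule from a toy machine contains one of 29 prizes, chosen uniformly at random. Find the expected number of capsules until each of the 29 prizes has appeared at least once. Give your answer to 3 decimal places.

After k distinct prizes have appeared, the next capsule gives a new one with probability (29-k)/29, so the expected wait for the (k+1)-th is 29/(29-k).
E[T] = 29/29 + 29/28 + 29/27 + ... + 29/2 + 29/1 = 29·H_{29}.
H_{29} = 3.9617, so E[T] = 114.8880.

114.888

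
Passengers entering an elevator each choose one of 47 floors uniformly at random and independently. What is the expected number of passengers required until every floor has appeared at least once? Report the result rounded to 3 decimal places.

208.584

Split into phases: going from k distinct to k+1 distinct takes on average 47/(47-k) passengers.
E[T] = 47/47 + 47/46 + 47/45 + ... + 47/2 + 47/1 = 47·H_{47}.
H_{47} = 4.4380, so E[T] = 208.5843.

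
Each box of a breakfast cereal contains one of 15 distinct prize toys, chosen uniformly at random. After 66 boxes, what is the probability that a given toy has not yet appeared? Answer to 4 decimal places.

Each box misses the fixed toy with probability (15-1)/15 = 14/15, independently.
P(still missing after 66) = (14/15)^66 = 0.01053.

0.0105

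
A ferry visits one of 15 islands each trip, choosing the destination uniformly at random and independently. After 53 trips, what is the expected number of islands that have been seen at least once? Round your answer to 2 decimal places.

For each island, P(seen in 53 trips) = 1 - (14/15)^53 = 0.974.
By linearity of expectation, E[distinct seen] = 15·(1 - (14/15)^53) = 14.613.

14.61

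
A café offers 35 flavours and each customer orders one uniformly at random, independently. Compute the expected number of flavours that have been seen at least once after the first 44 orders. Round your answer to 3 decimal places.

25.224

For each flavour, P(seen in 44 orders) = 1 - (34/35)^44 = 0.7207.
By linearity of expectation, E[distinct seen] = 35·(1 - (34/35)^44) = 25.2243.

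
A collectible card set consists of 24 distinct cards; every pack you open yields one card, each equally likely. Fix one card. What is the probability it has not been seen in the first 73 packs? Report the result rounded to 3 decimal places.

0.045

On each pack the fixed card fails to appear with probability 23/24.
P(still missing after 73) = (23/24)^73 = 0.0447.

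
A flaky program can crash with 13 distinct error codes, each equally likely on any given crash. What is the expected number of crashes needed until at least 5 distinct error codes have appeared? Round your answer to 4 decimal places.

6.0096

Going from k to k+1 distinct takes a geometric number of crashes with mean 13/(13-k).
Sum over k = 0,...,4: E = 13/13 + 13/12 + 13/11 + 13/10 + 13/9 = 6.00960.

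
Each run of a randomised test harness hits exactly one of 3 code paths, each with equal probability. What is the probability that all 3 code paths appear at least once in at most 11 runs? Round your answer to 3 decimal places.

By inclusion–exclusion over which code paths are missing,
P(all seen) = Σ_{j=0}^{3} (-1)^j C(3,j)((3-j)/3)^11
= 1.0000 - 0.0347 + 0.0000 - 0.0000
= 0.9653.

0.965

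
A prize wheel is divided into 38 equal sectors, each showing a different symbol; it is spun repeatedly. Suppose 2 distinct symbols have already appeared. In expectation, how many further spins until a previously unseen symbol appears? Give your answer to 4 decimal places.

Each spin yields a new symbol with probability (38-2)/38 = 36/38, so the wait is geometric with mean 38/36.
E = 38/36 = 1.05556.

1.0556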